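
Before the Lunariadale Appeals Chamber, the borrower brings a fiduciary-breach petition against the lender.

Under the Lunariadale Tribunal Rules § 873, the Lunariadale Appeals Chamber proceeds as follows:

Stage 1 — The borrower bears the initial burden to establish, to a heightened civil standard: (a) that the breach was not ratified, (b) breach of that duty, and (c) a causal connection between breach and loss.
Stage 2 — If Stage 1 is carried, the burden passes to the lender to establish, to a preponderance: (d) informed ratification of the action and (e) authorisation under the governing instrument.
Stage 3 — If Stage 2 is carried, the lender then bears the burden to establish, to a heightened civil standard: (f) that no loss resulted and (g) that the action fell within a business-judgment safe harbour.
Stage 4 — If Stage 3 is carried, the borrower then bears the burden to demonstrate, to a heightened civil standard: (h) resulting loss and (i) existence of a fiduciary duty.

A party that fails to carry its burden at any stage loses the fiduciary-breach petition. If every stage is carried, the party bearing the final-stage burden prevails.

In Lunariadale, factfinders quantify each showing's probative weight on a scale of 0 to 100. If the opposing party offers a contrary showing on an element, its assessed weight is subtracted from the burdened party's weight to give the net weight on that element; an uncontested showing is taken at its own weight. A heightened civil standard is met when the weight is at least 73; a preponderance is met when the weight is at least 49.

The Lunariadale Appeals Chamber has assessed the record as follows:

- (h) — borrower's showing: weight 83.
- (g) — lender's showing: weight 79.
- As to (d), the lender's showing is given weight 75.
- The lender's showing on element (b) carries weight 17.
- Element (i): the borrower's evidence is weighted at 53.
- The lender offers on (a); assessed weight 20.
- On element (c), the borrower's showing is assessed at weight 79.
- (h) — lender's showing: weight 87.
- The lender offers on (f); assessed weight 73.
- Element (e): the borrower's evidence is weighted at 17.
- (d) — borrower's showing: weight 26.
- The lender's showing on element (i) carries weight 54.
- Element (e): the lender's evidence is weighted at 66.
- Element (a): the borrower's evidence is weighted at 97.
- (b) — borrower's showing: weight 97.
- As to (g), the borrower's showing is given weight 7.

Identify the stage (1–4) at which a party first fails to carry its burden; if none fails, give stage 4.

At Stage 1 the borrower must meet a heightened civil standard (weight is at least 73): on (a) the weight is 97 less the opposing 20 gives net 77, which does reach 73, so (a) meets the standard; on (b) the weight is 97 less the opposing 17 gives net 80, ≥ 73, so (b) meets the standard; on (c) the weight is 79, which does reach 73, so (c) meets the standard.
  The borrower carries Stage 1; the lender now bears the burden.
At Stage 2 the lender must meet a preponderance (weight is at least 49): on (d) the weight is 75 less the opposing 26 gives net 49, ≥ 49, so (d) meets the standard; on (e) the weight is 66 less the opposing 17 gives net 49, ≥ 49, so (e) meets the standard.
  Stage 2 is satisfied; the lender continues to bear the burden.
At Stage 3 the lender must meet a heightened civil standard (weight is at least 73): on (f) the weight is 73, ≥ 73, so (f) meets the standard; on (g) the weight is 79 less the opposing 7 gives net 72, which does not reach 73, so (g) does not meet the standard.
  The lender does not carry Stage 3.
So the borrower prevails.

stage 3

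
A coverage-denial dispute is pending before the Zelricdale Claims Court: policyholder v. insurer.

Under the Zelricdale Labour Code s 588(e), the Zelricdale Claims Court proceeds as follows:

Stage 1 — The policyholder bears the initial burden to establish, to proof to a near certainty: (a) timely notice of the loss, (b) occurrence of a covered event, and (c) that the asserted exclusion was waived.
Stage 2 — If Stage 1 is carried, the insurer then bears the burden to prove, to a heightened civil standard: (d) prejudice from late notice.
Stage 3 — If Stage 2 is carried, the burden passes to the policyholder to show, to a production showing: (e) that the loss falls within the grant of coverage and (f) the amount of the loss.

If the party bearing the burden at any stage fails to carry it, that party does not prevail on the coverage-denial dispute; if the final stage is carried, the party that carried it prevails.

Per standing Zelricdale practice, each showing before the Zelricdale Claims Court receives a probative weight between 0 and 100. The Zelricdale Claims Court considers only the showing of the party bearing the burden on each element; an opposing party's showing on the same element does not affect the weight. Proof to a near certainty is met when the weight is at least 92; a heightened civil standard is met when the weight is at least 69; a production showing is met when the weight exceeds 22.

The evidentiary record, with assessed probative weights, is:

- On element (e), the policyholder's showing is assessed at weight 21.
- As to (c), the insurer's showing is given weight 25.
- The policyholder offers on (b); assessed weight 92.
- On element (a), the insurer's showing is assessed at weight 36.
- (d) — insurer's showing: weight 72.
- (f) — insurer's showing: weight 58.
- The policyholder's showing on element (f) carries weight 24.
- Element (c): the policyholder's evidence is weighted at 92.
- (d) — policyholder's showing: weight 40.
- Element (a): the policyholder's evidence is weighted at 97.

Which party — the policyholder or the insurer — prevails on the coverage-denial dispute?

At Stage 1 the policyholder must meet proof to a near certainty (weight is at least 92): on (a) the weight is 97 (the insurer's 36 is given no effect), which does reach 92, so (a) meets the standard; on (b) the weight is 92, ≥ 92, so (b) meets the standard; on (c) the weight is 92 (the insurer's 25 is given no effect), ≥ 92, so (c) meets the standard.
  All elements met. The burden passes to the insurer.
At Stage 2 the insurer must meet a heightened civil standard (weight is at least 69): on (d) the weight is 72 (the policyholder's 40 is given no effect), which does reach 69, so (d) meets the standard.
  The insurer carries Stage 2; the policyholder now bears the burden.
At Stage 3 the policyholder must meet a production showing (weight exceeds 22): on (e) the weight is 21, ≤ 22, so (e) does not meet the standard; on (f) the weight is 24 (the insurer's 58 is given no effect), which does exceed 22, so (f) meets the standard.
  Not every element is met, so the policyholder fails to carry Stage 3.
The analysis ends at Stage 3; the insurer prevails.

insurer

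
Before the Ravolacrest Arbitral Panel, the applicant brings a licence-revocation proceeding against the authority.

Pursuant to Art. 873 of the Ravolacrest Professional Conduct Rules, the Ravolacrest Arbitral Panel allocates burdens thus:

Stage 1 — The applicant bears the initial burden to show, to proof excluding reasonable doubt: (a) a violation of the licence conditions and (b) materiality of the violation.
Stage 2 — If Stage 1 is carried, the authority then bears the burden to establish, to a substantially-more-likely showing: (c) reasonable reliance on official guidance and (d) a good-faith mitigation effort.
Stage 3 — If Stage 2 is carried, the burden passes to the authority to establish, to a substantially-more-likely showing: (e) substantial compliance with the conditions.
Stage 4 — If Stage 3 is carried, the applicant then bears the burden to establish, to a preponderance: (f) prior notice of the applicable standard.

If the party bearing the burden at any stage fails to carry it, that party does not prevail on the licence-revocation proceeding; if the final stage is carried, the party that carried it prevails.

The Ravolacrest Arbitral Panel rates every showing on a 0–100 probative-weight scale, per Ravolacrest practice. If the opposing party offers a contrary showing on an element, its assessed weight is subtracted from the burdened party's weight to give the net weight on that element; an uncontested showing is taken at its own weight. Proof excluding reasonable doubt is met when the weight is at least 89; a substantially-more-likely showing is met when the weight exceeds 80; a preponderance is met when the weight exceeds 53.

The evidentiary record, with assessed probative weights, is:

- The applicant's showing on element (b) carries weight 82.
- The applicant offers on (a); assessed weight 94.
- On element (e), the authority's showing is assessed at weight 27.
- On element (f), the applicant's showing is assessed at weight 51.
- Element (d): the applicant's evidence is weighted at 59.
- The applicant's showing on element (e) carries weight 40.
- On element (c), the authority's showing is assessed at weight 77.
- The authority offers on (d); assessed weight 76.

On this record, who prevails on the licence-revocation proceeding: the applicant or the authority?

At Stage 1 the applicant must meet proof excluding reasonable doubt (weight is at least 89): on (a) the weight is 94, ≥ 89, so (a) meets the standard; on (b) the weight is 82, < 89, so (b) does not meet the standard.
  The applicant does not carry Stage 1.
So the authority prevails.

authority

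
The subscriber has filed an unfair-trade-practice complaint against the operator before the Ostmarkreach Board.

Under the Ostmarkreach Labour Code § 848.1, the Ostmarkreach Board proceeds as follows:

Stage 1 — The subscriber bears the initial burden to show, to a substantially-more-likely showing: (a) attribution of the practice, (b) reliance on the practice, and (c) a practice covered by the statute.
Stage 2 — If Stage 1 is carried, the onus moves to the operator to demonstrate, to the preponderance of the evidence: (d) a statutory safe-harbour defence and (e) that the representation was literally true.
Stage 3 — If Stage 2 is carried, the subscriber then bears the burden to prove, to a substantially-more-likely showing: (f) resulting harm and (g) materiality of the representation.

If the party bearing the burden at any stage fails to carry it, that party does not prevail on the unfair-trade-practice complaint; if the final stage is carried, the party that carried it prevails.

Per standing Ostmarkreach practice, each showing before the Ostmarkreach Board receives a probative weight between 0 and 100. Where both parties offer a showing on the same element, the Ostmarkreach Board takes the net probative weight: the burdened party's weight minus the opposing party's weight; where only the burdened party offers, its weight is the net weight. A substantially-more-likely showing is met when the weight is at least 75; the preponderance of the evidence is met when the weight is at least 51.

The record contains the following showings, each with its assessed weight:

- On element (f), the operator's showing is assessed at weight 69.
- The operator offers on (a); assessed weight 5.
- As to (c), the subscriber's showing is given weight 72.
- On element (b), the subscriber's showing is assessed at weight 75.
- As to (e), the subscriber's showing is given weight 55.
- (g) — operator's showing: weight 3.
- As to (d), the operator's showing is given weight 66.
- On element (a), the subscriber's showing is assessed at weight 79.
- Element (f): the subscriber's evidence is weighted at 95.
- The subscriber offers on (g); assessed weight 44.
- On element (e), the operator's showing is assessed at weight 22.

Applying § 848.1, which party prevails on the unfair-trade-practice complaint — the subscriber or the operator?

operator

At Stage 1 the subscriber must meet a substantially-more-likely showing (weight is at least 75): on (a) the weight is 79 less the opposing 5 gives net 74, which does not reach 75, so (a) does not meet the standard; on (b) the weight is 75, which does reach 75, so (b) meets the standard; on (c) the weight is 72, which does not reach 75, so (c) does not meet the standard.
  Not every element is met, so the subscriber fails to carry Stage 1.
The analysis ends at Stage 1; the operator prevails.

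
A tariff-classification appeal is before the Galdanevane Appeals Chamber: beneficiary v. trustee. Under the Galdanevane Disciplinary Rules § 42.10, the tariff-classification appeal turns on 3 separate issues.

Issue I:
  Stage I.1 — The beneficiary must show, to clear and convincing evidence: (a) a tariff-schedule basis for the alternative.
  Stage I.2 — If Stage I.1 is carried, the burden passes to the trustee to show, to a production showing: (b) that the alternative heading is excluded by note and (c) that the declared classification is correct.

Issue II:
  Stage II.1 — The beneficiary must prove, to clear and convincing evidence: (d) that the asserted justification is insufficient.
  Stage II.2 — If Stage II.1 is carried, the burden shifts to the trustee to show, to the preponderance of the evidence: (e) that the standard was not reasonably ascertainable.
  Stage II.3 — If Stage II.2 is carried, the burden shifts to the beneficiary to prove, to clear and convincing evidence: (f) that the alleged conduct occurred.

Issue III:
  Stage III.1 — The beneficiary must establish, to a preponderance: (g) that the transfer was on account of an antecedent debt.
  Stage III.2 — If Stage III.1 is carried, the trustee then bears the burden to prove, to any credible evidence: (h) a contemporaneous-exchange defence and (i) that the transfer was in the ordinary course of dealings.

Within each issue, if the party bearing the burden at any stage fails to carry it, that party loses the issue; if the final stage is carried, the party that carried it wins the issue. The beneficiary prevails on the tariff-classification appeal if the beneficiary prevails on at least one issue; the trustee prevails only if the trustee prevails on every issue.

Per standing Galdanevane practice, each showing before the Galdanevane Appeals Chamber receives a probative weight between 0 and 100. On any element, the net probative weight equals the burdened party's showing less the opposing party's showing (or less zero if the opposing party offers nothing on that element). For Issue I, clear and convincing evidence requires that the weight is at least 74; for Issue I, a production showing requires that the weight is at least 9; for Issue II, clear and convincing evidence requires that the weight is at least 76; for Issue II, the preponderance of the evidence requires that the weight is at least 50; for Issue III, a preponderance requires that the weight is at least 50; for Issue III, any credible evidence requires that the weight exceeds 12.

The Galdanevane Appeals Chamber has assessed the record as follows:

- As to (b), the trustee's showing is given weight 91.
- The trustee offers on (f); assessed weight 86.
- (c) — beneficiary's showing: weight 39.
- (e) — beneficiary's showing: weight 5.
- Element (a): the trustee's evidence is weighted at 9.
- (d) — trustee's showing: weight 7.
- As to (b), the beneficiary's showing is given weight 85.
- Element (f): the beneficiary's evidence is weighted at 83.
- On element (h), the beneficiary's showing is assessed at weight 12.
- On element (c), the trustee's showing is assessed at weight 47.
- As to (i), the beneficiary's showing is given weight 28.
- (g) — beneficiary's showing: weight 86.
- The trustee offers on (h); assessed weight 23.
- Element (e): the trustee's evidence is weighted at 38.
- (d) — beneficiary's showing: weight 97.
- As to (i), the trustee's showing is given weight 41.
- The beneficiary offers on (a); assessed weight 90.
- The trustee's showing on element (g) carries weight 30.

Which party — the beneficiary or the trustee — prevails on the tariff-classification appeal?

— Issue I —
Stage I.1 (beneficiary, clear and convincing evidence, weight is at least 74): (a) net 90−9=81 ≥ 74 — meets.
  Stage I.1 is satisfied; the onus moves to the trustee.
Stage I.2 (trustee, a production showing, weight is at least 9): (b) net 91−85=6 < 9 — fails; (c) net 47−39=8 < 9 — fails.
  The trustee does not carry Stage I.2.
The analysis ends at Stage I.2; the beneficiary prevails on this issue.
— Issue II —
Stage II.1 — burden on beneficiary; standard: clear and convincing evidence (weight is at least 76).
    (d): 97 − 7 = 90 ≥ 76 [met]
  Stage II.1 is satisfied; the onus moves to the trustee.
Stage II.2 — burden on trustee; standard: the preponderance of the evidence (weight is at least 50).
    (e): 38 − 5 = 33 < 50 [not met]
  Stage II.2 not carried; the trustee fails its burden.
The beneficiary prevails on this issue.
— Issue III —
Stage III.1 (beneficiary, a preponderance, weight is at least 50): (g) net 86−30=56 ≥ 50 — meets.
  The beneficiary carries Stage III.1; the trustee now bears the burden.
Stage III.2 (trustee, any credible evidence, weight exceeds 12): (h) net 23−12=11 ≤ 12 — fails; (i) net 41−28=13 > 12 — meets.
  Not every element is met, so the trustee fails to carry Stage III.2.
The analysis ends at Stage III.2; the beneficiary prevails on this issue.
Per-issue: Issue I → beneficiary; Issue II → beneficiary; Issue III → beneficiary. The beneficiary must prevail on at least one issue; overall, the beneficiary prevails.

beneficiary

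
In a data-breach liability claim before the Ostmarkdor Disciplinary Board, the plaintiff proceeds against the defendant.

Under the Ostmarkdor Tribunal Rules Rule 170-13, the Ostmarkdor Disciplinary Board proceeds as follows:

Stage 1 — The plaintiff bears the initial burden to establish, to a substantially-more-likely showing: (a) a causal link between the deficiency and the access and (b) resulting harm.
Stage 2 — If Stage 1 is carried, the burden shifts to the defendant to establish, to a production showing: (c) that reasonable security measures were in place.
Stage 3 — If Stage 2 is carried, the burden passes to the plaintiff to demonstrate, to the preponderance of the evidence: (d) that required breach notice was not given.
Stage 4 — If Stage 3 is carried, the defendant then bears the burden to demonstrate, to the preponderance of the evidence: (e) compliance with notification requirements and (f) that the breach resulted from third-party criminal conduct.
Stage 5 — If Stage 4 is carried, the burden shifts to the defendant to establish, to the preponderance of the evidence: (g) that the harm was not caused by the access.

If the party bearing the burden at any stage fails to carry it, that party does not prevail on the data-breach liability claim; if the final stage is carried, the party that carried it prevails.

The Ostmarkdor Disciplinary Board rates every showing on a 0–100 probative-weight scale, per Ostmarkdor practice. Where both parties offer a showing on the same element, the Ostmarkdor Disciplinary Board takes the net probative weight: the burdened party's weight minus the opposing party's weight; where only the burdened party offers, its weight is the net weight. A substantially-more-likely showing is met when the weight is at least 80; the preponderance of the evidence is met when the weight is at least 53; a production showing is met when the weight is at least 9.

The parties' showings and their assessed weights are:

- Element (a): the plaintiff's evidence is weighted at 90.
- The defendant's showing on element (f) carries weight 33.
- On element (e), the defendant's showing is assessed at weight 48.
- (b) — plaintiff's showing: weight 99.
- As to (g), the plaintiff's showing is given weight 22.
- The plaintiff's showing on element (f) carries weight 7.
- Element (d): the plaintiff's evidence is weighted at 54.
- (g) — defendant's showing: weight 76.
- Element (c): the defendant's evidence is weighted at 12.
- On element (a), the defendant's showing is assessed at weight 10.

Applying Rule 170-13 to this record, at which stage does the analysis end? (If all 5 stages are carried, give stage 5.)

Stage 1 — burden on plaintiff; standard: a substantially-more-likely showing (weight is at least 80).
    (a): 90 − 10 = 80 ≥ 80 [met]
    (b): 99 ≥ 80 [met]
  The plaintiff carries Stage 1; the defendant now bears the burden.
Stage 2 — burden on defendant; standard: a production showing (weight is at least 9).
    (c): 12 ≥ 9 [met]
  Stage 2 carried; the burden shifts to the plaintiff.
Stage 3 — burden on plaintiff; standard: the preponderance of the evidence (weight is at least 53).
    (d): 54 ≥ 53 [met]
  Stage 3 carried; the burden shifts to the defendant.
Stage 4 — burden on defendant; standard: the preponderance of the evidence (weight is at least 53).
    (e): 48 < 53 [not met]
    (f): 33 − 7 = 26 < 53 [not met]
  Not every element is met, so the defendant fails to carry Stage 4.
So the plaintiff prevails.

stage 4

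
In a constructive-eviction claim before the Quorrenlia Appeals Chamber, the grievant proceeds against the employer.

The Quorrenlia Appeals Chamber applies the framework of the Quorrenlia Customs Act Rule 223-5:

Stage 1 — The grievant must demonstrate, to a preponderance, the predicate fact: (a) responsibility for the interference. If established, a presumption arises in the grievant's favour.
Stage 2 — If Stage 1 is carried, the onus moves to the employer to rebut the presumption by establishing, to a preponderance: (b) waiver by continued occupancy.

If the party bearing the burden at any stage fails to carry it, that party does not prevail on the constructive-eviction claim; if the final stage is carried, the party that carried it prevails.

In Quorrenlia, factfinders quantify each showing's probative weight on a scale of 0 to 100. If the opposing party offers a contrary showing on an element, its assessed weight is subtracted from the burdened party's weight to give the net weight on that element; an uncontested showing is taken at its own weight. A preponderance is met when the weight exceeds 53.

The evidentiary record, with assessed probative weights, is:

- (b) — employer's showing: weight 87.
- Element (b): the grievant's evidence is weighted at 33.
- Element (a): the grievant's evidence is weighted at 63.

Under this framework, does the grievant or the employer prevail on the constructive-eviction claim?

Stage 1 (grievant, a preponderance, weight exceeds 53): (a) 63 > 53 — meets.
  All elements met. The burden passes to the employer.
Stage 2 (employer, a preponderance, weight exceeds 53): (b) net 87−33=54 > 53 — meets.
  All elements met at the final stage.
Every stage carried; the employer prevails.

employer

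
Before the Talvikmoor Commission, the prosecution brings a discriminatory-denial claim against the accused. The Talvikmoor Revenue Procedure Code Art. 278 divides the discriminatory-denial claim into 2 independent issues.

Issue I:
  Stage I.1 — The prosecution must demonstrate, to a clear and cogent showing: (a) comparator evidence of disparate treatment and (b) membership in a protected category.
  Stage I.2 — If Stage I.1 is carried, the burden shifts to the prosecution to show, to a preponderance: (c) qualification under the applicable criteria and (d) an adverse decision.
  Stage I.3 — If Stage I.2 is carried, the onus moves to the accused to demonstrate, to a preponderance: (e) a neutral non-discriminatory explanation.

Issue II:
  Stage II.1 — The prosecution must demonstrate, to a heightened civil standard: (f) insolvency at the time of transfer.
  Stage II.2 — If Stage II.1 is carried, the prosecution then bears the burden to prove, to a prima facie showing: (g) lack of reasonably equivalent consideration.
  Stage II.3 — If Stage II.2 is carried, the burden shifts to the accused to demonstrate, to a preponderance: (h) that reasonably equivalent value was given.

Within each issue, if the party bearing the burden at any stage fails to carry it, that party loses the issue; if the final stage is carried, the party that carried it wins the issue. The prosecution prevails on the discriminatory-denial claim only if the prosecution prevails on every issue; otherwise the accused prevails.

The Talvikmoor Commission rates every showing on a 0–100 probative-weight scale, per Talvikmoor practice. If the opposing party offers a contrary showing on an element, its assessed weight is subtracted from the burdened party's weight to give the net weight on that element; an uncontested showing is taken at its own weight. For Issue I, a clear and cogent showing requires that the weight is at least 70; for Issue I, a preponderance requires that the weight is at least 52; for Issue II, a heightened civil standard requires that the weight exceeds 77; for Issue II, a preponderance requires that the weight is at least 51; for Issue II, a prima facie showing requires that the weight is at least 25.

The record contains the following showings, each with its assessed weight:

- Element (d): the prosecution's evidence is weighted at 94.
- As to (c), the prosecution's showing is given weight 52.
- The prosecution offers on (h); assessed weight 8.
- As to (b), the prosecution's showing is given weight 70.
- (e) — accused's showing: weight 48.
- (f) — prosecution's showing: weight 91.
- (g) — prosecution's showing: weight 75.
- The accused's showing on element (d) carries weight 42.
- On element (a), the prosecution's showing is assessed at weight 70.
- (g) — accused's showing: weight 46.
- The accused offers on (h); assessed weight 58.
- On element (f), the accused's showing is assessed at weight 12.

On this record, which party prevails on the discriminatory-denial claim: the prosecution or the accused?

— Issue I —
Stage I.1 (prosecution, a clear and cogent showing, weight is at least 70): (a) 70 ≥ 70 — meets; (b) 70 ≥ 70 — meets.
  Stage I.1 carried; the burden remains with the prosecution.
Stage I.2 (prosecution, a preponderance, weight is at least 52): (c) 52 ≥ 52 — meets; (d) net 94−42=52 ≥ 52 — meets.
  Stage I.2 carried; the burden shifts to the accused.
Stage I.3 (accused, a preponderance, weight is at least 52): (e) 48 < 52 — fails.
  The accused does not carry Stage I.3.
So the prosecution prevails on this issue.
— Issue II —
At Stage II.1 the prosecution must meet a heightened civil standard (weight exceeds 77): on (f) the weight is 91 less the opposing 12 gives net 79, > 77, so (f) meets the standard.
  Stage II.1 is satisfied; the prosecution continues to bear the burden.
At Stage II.2 the prosecution must meet a prima facie showing (weight is at least 25): on (g) the weight is 75 less the opposing 46 gives net 29, which does reach 25, so (g) meets the standard.
  Stage II.2 carried; the burden shifts to the accused.
At Stage II.3 the accused must meet a preponderance (weight is at least 51): on (h) the weight is 58 less the opposing 8 gives net 50, which does not reach 51, so (h) does not meet the standard.
  Stage II.3 not carried; the accused fails its burden.
The prosecution prevails on this issue.
Per-issue: Issue I → prosecution; Issue II → prosecution. The prosecution must prevail on every issue; overall, the prosecution prevails.

prosecution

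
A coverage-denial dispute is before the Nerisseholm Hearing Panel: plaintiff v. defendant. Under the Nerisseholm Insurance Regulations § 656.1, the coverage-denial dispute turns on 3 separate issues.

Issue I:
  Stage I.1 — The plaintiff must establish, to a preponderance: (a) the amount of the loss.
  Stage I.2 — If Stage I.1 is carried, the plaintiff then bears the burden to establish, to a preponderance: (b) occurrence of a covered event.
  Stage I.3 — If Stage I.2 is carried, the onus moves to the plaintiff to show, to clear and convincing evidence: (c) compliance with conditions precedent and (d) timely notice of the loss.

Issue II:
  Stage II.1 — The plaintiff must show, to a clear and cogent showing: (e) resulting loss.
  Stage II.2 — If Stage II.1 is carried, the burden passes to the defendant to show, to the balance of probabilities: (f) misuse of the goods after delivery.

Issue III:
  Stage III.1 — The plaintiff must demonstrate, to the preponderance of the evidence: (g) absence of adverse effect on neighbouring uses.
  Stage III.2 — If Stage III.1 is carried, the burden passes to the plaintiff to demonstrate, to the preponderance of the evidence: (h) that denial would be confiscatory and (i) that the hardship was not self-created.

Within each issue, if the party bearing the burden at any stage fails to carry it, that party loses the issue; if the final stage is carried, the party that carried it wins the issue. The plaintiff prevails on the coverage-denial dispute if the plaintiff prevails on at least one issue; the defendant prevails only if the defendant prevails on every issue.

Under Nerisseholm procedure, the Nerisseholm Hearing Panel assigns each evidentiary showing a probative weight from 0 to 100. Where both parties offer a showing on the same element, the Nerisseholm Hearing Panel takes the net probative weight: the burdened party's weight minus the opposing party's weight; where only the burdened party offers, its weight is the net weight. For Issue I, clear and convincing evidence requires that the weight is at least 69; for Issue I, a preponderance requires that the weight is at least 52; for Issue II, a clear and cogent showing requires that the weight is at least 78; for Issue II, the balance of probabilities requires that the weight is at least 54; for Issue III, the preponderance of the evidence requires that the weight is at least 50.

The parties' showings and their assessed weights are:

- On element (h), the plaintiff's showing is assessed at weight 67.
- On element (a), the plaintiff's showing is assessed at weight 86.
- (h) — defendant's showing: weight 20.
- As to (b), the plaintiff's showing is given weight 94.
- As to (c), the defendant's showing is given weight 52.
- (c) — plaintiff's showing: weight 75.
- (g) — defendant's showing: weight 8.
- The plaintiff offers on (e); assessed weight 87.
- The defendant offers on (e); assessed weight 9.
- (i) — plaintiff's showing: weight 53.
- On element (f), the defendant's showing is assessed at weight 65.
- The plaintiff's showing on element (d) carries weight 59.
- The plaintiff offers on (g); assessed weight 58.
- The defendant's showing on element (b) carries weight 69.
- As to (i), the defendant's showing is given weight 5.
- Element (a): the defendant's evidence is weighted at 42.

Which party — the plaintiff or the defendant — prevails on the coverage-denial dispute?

defendant

— Issue I —
Stage I.1 (plaintiff, a preponderance, weight is at least 52): (a) net 86−42=44 < 52 — fails.
  Not every element is met, so the plaintiff fails to carry Stage I.1.
The defendant prevails on this issue.
— Issue II —
Stage II.1 (plaintiff, a clear and cogent showing, weight is at least 78): (e) net 87−9=78 ≥ 78 — meets.
  Stage II.1 carried; the burden shifts to the defendant.
Stage II.2 (defendant, the balance of probabilities, weight is at least 54): (f) 65 ≥ 54 — meets.
  The defendant carries the last stage.
With every stage satisfied, the defendant prevails on this issue.
— Issue III —
Stage III.1 — burden on plaintiff; standard: the preponderance of the evidence (weight is at least 50).
    (g): 58 − 8 = 50 ≥ 50 [met]
  All elements met. The plaintiff retains the burden for Stage III.2.
Stage III.2 — burden on plaintiff; standard: the preponderance of the evidence (weight is at least 50).
    (h): 67 − 20 = 47 < 50 [not met]
    (i): 53 − 5 = 48 < 50 [not met]
  Stage III.2 not carried; the plaintiff fails its burden.
The analysis ends at Stage III.2; the defendant prevails on this issue.
Per-issue: Issue I → defendant; Issue II → defendant; Issue III → defendant. The plaintiff must prevail on at least one issue; overall, the defendant prevails.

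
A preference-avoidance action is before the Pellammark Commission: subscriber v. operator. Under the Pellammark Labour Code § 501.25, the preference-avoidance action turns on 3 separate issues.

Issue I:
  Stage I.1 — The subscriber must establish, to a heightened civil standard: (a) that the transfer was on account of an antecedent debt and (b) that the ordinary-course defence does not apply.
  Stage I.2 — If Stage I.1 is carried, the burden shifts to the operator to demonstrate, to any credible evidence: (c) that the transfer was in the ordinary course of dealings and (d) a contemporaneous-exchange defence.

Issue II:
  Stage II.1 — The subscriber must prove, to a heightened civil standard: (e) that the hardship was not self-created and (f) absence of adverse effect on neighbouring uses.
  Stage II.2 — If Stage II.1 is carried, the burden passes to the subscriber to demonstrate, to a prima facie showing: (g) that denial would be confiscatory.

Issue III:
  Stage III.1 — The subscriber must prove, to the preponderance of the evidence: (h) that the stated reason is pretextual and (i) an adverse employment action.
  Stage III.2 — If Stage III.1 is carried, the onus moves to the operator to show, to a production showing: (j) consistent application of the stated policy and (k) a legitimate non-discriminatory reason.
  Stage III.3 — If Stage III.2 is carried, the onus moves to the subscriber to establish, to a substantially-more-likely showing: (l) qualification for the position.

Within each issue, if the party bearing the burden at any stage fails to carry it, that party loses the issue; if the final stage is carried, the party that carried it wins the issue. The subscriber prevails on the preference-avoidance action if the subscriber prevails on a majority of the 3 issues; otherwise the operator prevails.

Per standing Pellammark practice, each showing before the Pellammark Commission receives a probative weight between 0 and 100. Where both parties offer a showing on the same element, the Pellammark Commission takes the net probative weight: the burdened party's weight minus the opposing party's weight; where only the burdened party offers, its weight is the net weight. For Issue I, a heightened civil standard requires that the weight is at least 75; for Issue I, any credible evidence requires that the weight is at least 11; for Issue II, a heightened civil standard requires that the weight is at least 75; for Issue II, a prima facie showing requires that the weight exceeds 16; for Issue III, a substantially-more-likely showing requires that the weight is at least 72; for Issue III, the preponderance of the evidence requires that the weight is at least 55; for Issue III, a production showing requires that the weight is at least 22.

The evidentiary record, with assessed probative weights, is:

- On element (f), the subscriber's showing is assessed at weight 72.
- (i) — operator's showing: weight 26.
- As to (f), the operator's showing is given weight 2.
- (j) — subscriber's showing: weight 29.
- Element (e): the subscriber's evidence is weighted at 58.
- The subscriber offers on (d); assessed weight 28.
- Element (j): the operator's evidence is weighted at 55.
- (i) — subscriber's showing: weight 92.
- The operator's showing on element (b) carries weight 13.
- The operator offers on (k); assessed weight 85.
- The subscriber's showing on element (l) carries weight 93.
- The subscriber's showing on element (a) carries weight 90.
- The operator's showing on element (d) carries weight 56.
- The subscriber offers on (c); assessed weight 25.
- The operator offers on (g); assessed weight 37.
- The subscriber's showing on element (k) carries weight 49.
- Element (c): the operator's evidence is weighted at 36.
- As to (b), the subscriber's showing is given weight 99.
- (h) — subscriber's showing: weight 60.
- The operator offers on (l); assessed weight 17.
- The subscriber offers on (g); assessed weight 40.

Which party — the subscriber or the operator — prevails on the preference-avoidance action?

operator

— Issue I —
At Stage I.1 the subscriber must meet a heightened civil standard (weight is at least 75): on (a) the weight is 90, ≥ 75, so (a) meets the standard; on (b) the weight is 99 less the opposing 13 gives net 86, ≥ 75, so (b) meets the standard.
  The subscriber carries Stage I.1; the operator now bears the burden.
At Stage I.2 the operator must meet any credible evidence (weight is at least 11): on (c) the weight is 36 less the opposing 25 gives net 11, which does reach 11, so (c) meets the standard; on (d) the weight is 56 less the opposing 28 gives net 28, ≥ 11, so (d) meets the standard.
  The operator carries the last stage.
Every stage carried; the operator prevails on this issue.
— Issue II —
At Stage II.1 the subscriber must meet a heightened civil standard (weight is at least 75): on (e) the weight is 58, < 75, so (e) does not meet the standard; on (f) the weight is 72 less the opposing 2 gives net 70, < 75, so (f) does not meet the standard.
  Not every element is met, so the subscriber fails to carry Stage II.1.
So the operator prevails on this issue.
— Issue III —
At Stage III.1 the subscriber must meet the preponderance of the evidence (weight is at least 55): on (h) the weight is 60, ≥ 55, so (h) meets the standard; on (i) the weight is 92 less the opposing 26 gives net 66, ≥ 55, so (i) meets the standard.
  All elements met. The burden passes to the operator.
At Stage III.2 the operator must meet a production showing (weight is at least 22): on (j) the weight is 55 less the opposing 29 gives net 26, ≥ 22, so (j) meets the standard; on (k) the weight is 85 less the opposing 49 gives net 36, which does reach 22, so (k) meets the standard.
  The operator carries Stage III.2; the subscriber now bears the burden.
At Stage III.3 the subscriber must meet a substantially-more-likely showing (weight is at least 72): on (l) the weight is 93 less the opposing 17 gives net 76, ≥ 72, so (l) meets the standard.
  All elements met at the final stage.
Every stage carried; the subscriber prevails on this issue.
Per-issue: Issue I → operator; Issue II → operator; Issue III → subscriber. The subscriber must prevail on a majority of issues; overall, the operator prevails.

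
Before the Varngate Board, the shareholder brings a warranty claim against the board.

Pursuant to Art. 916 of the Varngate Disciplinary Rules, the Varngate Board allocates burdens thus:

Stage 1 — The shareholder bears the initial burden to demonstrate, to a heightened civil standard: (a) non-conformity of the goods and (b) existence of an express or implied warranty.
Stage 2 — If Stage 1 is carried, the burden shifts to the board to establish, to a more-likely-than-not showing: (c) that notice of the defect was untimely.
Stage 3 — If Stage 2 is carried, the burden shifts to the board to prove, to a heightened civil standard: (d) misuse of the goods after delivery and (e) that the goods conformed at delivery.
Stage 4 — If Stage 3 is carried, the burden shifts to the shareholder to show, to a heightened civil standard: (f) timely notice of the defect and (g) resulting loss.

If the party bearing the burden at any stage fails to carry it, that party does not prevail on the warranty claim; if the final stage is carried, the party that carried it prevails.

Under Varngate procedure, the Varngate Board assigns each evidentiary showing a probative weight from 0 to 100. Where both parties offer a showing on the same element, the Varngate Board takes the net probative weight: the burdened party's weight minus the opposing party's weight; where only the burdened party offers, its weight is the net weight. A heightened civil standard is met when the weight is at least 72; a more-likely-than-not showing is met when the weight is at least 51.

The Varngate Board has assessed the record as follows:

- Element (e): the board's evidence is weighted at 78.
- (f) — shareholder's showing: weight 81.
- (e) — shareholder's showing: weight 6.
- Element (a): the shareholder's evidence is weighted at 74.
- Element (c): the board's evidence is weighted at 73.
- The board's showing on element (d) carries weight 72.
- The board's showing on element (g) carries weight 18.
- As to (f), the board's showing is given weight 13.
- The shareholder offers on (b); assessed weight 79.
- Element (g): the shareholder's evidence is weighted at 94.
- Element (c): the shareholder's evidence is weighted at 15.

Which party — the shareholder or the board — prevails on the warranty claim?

At Stage 1 the shareholder must meet a heightened civil standard (weight is at least 72): on (a) the weight is 74, ≥ 72, so (a) meets the standard; on (b) the weight is 79, which does reach 72, so (b) meets the standard.
  Stage 1 is satisfied; the onus moves to the board.
At Stage 2 the board must meet a more-likely-than-not showing (weight is at least 51): on (c) the weight is 73 less the opposing 15 gives net 58, which does reach 51, so (c) meets the standard.
  Stage 2 is satisfied; the board continues to bear the burden.
At Stage 3 the board must meet a heightened civil standard (weight is at least 72): on (d) the weight is 72, ≥ 72, so (d) meets the standard; on (e) the weight is 78 less the opposing 6 gives net 72, ≥ 72, so (e) meets the standard.
  Stage 3 is satisfied; the onus moves to the shareholder.
At Stage 4 the shareholder must meet a heightened civil standard (weight is at least 72): on (f) the weight is 81 less the opposing 13 gives net 68, which does not reach 72, so (f) does not meet the standard; on (g) the weight is 94 less the opposing 18 gives net 76, ≥ 72, so (g) meets the standard.
  The shareholder does not carry Stage 4.
The board prevails.

board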